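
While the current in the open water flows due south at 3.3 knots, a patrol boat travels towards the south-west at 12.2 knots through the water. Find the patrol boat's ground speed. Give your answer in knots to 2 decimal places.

Taking east as x and north as y: velocity relative to the water = (-8.627, -8.627) knots; the water relative to ground = (0.000, -3.300) knots.
Velocity relative to ground = (-8.627, -8.627) + (0.000, -3.300) = (-8.627, -11.927) knots.
Speed = |(-8.627, -11.927)| = 14.720 knots.

14.72 knots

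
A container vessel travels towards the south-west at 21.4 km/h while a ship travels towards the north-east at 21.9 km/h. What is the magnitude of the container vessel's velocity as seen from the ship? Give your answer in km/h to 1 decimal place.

Taking east as x and north as y: container vessel velocity = (-15.132, -15.132) km/h; ship velocity = (15.486, 15.486) km/h.
Velocity of container vessel relative to ship = (-15.132, -15.132) − (15.486, 15.486) = (-30.618, -30.618) km/h.
Magnitude = |(-30.618, -30.618)| = 43.300 km/h.

43.3 km/h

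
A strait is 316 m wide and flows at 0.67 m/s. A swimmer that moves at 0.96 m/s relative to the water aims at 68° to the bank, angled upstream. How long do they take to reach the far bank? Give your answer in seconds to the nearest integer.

355 s

The component of the swimmer's velocity perpendicular to the bank is 0.96 × sin 68° = 0.890 m/s.
Only the cross-stream component determines the crossing time; the current contributes nothing perpendicular to the bank.
Time = 316 / 0.890 = 355.018 s.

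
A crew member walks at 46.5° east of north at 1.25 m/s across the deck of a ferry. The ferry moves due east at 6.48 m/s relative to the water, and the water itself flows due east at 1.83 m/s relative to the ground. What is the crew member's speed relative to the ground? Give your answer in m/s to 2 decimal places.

9.26 m/s

In east/north components (m/s): crew member relative to ferry = (0.907, 0.860); ferry relative to water = (6.480, 0.000); water relative to ground = (1.830, 0.000).
Sum = (9.217, 0.860) m/s.
Speed = |(9.217, 0.860)| = 9.257 m/s.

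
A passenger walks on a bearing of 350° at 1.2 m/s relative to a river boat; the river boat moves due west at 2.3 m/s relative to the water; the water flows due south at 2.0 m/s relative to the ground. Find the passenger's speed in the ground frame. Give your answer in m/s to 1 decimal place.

2.6 m/s

In east/north components (m/s): passenger relative to river boat = (-0.208, 1.182); river boat relative to water = (-2.300, 0.000); water relative to ground = (0.000, -2.000).
Sum = (-2.508, -0.818) m/s.
Speed = |(-2.508, -0.818)| = 2.638 m/s.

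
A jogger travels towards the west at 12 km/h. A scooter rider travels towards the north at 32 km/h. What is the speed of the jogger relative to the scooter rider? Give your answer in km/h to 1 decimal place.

Taking east as x and north as y: jogger velocity = (-12.000, 0.000) km/h; scooter rider velocity = (0.000, 32.000) km/h.
Velocity of jogger relative to scooter rider = (-12.000, 0.000) − (0.000, 32.000) = (-12.000, -32.000) km/h.
Magnitude = |(-12.000, -32.000)| = 34.176 km/h.

34.2 km/h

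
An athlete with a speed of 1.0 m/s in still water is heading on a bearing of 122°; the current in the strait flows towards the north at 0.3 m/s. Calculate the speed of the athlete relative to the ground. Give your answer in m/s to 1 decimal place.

0.9 m/s

Taking east as x and north as y: velocity relative to the water = (0.848, -0.530) m/s; the water relative to ground = (0.000, 0.300) m/s.
Velocity relative to ground = (0.848, -0.530) + (0.000, 0.300) = (0.848, -0.230) m/s.
Speed = |(0.848, -0.230)| = 0.879 m/s.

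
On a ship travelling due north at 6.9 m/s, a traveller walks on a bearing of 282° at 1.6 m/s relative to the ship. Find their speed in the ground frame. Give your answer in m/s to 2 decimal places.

7.40 m/s

Taking east as x and north as y: ship velocity = (0.000, 6.900) m/s; traveller velocity relative to ship = (-1.565, 0.333) m/s.
Velocity relative to ground = (0.000, 6.900) + (-1.565, 0.333) = (-1.565, 7.233) m/s.
Speed = |(-1.565, 7.233)| = 7.400 m/s.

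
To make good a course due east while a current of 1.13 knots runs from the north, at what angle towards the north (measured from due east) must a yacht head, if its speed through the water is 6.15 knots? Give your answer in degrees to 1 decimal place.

10.6°

The current pushes perpendicular to the desired track; the heading must have a component into the current equal to 1.13 knots: 6.15 sin θ = 1.13.
sin θ = 0.1837, so θ = 10.588°.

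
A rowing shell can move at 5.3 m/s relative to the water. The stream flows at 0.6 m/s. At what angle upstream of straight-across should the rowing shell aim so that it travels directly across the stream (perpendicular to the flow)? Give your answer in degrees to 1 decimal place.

To cancel the current, the upstream component of the rowing shell's velocity must equal the flow: 5.3 sin θ = 0.6.
sin θ = 0.6 / 5.3 = 0.1132.
θ = arcsin(0.1132) = 6.500°.

6.5°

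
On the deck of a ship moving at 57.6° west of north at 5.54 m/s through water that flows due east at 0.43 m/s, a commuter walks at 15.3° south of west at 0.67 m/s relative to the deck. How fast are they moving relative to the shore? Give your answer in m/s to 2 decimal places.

5.63 m/s

In east/north components (m/s): commuter relative to ship = (-0.646, -0.177); ship relative to water = (-4.678, 2.968); water relative to ground = (0.430, 0.000).
Sum = (-4.894, 2.792) m/s.
Speed = |(-4.894, 2.792)| = 5.634 m/s.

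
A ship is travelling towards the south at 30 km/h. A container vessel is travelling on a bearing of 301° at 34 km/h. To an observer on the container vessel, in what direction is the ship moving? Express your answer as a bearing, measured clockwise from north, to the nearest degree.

148°

Taking east as x and north as y: ship velocity = (0.000, -30.000) km/h; container vessel velocity = (-29.144, 17.511) km/h.
Velocity of ship relative to container vessel = (0.000, -30.000) − (-29.144, 17.511) = (29.144, -47.511) km/h.
Bearing = atan2(29.14, -47.51) = 148.47° clockwise from north.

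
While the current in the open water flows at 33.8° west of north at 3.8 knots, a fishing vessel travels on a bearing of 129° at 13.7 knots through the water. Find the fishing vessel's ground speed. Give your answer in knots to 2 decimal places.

Taking east as x and north as y: velocity relative to the water = (10.647, -8.622) knots; the water relative to ground = (-2.114, 3.158) knots.
Velocity relative to ground = (10.647, -8.622) + (-2.114, 3.158) = (8.533, -5.464) knots.
Speed = |(8.533, -5.464)| = 10.132 knots.

10.13 knots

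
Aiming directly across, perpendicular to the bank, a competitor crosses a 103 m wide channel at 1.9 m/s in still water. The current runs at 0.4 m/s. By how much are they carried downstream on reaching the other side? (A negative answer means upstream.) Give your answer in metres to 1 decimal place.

Perpendicular speed = 1.900 m/s; crossing time = 103 / 1.900 = 54.211 s.
Net downstream speed = 0.400 m/s.
Drift = 0.400 × 54.211 = 21.684 m (downstream).

21.7 m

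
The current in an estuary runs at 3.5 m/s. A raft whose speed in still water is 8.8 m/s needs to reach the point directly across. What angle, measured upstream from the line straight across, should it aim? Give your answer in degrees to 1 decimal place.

23.4°

To cancel the current, the upstream component of the raft's velocity must equal the flow: 8.8 sin θ = 3.5.
sin θ = 3.5 / 8.8 = 0.3977.
θ = arcsin(0.3977) = 23.436°.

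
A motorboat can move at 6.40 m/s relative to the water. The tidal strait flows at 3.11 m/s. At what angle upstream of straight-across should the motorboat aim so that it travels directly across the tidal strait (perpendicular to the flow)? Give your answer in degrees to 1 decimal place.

29.1°

To cancel the current, the upstream component of the motorboat's velocity must equal the flow: 6.40 sin θ = 3.11.
sin θ = 3.11 / 6.40 = 0.4859.
θ = arcsin(0.4859) = 29.074°.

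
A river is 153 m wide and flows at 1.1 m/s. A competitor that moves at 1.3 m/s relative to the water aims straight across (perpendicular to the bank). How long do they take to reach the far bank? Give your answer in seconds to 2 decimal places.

The component of the competitor's velocity perpendicular to the bank is 1.3 m/s.
The current is parallel to the bank, so it does not affect the crossing time.
Time = 153 / 1.300 = 117.692 s.

117.69 s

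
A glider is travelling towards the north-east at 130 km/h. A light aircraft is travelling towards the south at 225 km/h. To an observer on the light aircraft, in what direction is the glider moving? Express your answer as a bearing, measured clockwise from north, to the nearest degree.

016°

Taking east as x and north as y: glider velocity = (91.924, 91.924) km/h; light aircraft velocity = (0.000, -225.000) km/h.
Velocity of glider relative to light aircraft = (91.924, 91.924) − (0.000, -225.000) = (91.924, 316.924) km/h.
Bearing = atan2(91.92, 316.92) = 16.17° clockwise from north.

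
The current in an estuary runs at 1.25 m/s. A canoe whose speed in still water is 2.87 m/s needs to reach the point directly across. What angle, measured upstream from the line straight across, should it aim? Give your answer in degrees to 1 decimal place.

25.8°

To cancel the current, the upstream component of the canoe's velocity must equal the flow: 2.87 sin θ = 1.25.
sin θ = 1.25 / 2.87 = 0.4355.
θ = arcsin(0.4355) = 25.820°.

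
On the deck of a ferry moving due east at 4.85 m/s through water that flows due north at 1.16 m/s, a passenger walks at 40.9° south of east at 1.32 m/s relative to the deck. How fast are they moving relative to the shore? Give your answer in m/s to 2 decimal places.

In east/north components (m/s): passenger relative to ferry = (0.998, -0.864); ferry relative to water = (4.850, 0.000); water relative to ground = (0.000, 1.160).
Sum = (5.848, 0.296) m/s.
Speed = |(5.848, 0.296)| = 5.855 m/s.

5.86 m/s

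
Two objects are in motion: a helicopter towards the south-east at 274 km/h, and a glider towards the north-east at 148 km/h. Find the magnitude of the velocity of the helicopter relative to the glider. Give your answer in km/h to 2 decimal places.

311.42 km/h

Taking east as x and north as y: helicopter velocity = (193.747, -193.747) km/h; glider velocity = (104.652, 104.652) km/h.
Velocity of helicopter relative to glider = (193.747, -193.747) − (104.652, 104.652) = (89.095, -298.399) km/h.
Magnitude = |(89.095, -298.399)| = 311.416 km/h.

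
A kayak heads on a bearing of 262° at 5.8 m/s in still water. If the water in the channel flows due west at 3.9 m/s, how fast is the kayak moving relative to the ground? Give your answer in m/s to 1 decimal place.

9.7 m/s

Taking east as x and north as y: velocity relative to the water = (-5.744, -0.807) m/s; the water relative to ground = (-3.900, 0.000) m/s.
Velocity relative to ground = (-5.744, -0.807) + (-3.900, 0.000) = (-9.644, -0.807) m/s.
Speed = |(-9.644, -0.807)| = 9.677 m/s.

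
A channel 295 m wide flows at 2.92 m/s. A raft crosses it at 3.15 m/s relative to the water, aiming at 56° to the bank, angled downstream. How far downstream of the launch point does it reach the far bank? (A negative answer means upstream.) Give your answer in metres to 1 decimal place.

Perpendicular speed = 2.611 m/s; crossing time = 295 / 2.611 = 112.963 s.
Net downstream speed = 4.681 m/s.
Drift = 4.681 × 112.963 = 528.833 m (downstream).

528.8 m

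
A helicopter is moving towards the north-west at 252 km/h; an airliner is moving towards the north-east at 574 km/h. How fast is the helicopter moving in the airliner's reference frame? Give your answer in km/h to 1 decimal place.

626.9 km/h

Taking east as x and north as y: helicopter velocity = (-178.191, 178.191) km/h; airliner velocity = (405.879, 405.879) km/h.
Velocity of helicopter relative to airliner = (-178.191, 178.191) − (405.879, 405.879) = (-584.070, -227.688) km/h.
Magnitude = |(-584.070, -227.688)| = 626.881 km/h.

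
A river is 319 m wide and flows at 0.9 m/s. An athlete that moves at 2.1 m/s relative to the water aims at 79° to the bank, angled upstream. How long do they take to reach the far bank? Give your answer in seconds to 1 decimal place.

154.7 s

The component of the athlete's velocity perpendicular to the bank is 2.1 × sin 79° = 2.061 m/s.
The current is parallel to the bank, so it does not affect the crossing time.
Time = 319 / 2.061 = 154.748 s.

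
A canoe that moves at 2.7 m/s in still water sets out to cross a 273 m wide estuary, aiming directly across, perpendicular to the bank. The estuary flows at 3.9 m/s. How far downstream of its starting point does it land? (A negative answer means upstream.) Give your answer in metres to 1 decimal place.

Perpendicular speed = 2.700 m/s; crossing time = 273 / 2.700 = 101.111 s.
Net downstream speed = 3.900 m/s.
Drift = 3.900 × 101.111 = 394.333 m (downstream).

394.3 m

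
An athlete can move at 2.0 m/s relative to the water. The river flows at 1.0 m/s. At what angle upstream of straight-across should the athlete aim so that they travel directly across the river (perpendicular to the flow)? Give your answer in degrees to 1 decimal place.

To cancel the current, the upstream component of the athlete's velocity must equal the flow: 2.0 sin θ = 1.0.
sin θ = 1.0 / 2.0 = 0.5000.
θ = arcsin(0.5000) = 30.000°.

30.0°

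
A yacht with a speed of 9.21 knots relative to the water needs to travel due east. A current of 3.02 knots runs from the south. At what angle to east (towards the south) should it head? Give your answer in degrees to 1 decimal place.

The current pushes perpendicular to the desired track; the heading must have a component into the current equal to 3.02 knots: 9.21 sin θ = 3.02.
sin θ = 0.3279, so θ = 19.142°.

19.1°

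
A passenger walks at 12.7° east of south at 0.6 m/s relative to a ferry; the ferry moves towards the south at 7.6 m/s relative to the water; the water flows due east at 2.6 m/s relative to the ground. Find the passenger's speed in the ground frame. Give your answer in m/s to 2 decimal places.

8.63 m/s

In east/north components (m/s): passenger relative to ferry = (0.132, -0.585); ferry relative to water = (0.000, -7.600); water relative to ground = (2.600, 0.000).
Sum = (2.732, -8.185) m/s.
Speed = |(2.732, -8.185)| = 8.629 m/s.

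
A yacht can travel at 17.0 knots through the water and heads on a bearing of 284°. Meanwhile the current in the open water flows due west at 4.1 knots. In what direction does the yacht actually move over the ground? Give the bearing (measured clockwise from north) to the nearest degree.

Taking east as x and north as y: velocity relative to the water = (-16.495, 4.113) knots; the water relative to ground = (-4.100, 0.000) knots.
Velocity relative to ground = (-16.495, 4.113) + (-4.100, 0.000) = (-20.595, 4.113) knots.
Bearing = atan2(-20.60, 4.11) = 281.29° clockwise from north.

281°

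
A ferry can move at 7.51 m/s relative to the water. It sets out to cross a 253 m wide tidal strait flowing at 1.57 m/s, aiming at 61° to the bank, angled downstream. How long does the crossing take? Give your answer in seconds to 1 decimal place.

The component of the ferry's velocity perpendicular to the bank is 7.51 × sin 61° = 6.568 m/s.
The flow acts along the bank and has no component across it.
Time = 253 / 6.568 = 38.518 s.

38.5 s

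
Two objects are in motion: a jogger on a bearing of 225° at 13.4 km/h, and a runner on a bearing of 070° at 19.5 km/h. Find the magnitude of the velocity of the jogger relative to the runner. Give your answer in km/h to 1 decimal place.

32.1 km/h

Taking east as x and north as y: jogger velocity = (-9.475, -9.475) km/h; runner velocity = (18.324, 6.669) km/h.
Velocity of jogger relative to runner = (-9.475, -9.475) − (18.324, 6.669) = (-27.799, -16.145) km/h.
Magnitude = |(-27.799, -16.145)| = 32.147 km/h.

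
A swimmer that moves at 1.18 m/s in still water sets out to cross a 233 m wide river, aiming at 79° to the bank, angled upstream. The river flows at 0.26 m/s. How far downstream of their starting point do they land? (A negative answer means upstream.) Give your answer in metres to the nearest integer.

Perpendicular speed = 1.158 m/s; crossing time = 233 / 1.158 = 201.153 s.
Net downstream speed = 0.035 m/s.
Drift = 0.035 × 201.153 = 7.009 m (downstream).

7 m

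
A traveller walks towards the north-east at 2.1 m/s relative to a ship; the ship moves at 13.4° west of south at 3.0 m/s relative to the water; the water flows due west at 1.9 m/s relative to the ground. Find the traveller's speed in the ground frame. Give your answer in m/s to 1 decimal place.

1.8 m/s

In east/north components (m/s): traveller relative to ship = (1.485, 1.485); ship relative to water = (-0.695, -2.918); water relative to ground = (-1.900, 0.000).
Sum = (-1.110, -1.433) m/s.
Speed = |(-1.110, -1.433)| = 1.813 m/s.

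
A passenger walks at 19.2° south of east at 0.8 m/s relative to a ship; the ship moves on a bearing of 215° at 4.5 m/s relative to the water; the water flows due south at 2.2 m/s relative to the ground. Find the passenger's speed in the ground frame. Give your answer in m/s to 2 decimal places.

In east/north components (m/s): passenger relative to ship = (0.756, -0.263); ship relative to water = (-2.581, -3.686); water relative to ground = (0.000, -2.200).
Sum = (-1.826, -6.149) m/s.
Speed = |(-1.826, -6.149)| = 6.415 m/s.

6.41 m/s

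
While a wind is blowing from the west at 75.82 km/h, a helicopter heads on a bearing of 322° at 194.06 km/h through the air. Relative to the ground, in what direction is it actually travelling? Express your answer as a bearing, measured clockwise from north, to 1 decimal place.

344.1°

Taking east as x and north as y: velocity relative to the air = (-119.475, 152.921) km/h; the air relative to ground = (75.820, 0.000) km/h.
Velocity relative to ground = (-119.475, 152.921) + (75.820, 0.000) = (-43.655, 152.921) km/h.
Bearing = atan2(-43.66, 152.92) = 344.07° clockwise from north.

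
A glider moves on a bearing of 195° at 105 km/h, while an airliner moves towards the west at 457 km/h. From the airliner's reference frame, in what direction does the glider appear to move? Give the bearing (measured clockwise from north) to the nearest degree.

Taking east as x and north as y: glider velocity = (-27.176, -101.422) km/h; airliner velocity = (-457.000, 0.000) km/h.
Velocity of glider relative to airliner = (-27.176, -101.422) − (-457.000, 0.000) = (429.824, -101.422) km/h.
Bearing = atan2(429.82, -101.42) = 103.28° clockwise from north.

103°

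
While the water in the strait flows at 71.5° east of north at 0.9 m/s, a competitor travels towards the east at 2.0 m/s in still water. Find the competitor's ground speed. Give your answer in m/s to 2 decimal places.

2.87 m/s

Taking east as x and north as y: velocity relative to the water = (2.000, 0.000) m/s; the water relative to ground = (0.853, 0.286) m/s.
Velocity relative to ground = (2.000, 0.000) + (0.853, 0.286) = (2.853, 0.286) m/s.
Speed = |(2.853, 0.286)| = 2.868 m/s.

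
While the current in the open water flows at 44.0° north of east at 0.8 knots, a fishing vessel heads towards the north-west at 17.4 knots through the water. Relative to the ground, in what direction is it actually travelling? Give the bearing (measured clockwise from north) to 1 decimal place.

Taking east as x and north as y: velocity relative to the water = (-12.304, 12.304) knots; the water relative to ground = (0.575, 0.556) knots.
Velocity relative to ground = (-12.304, 12.304) + (0.575, 0.556) = (-11.728, 12.859) knots.
Bearing = atan2(-11.73, 12.86) = 317.63° clockwise from north.

317.6°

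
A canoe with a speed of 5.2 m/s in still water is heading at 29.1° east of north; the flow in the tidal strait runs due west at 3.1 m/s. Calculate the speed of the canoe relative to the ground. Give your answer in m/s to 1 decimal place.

4.6 m/s

Taking east as x and north as y: velocity relative to the water = (2.529, 4.544) m/s; the water relative to ground = (-3.100, 0.000) m/s.
Velocity relative to ground = (2.529, 4.544) + (-3.100, 0.000) = (-0.571, 4.544) m/s.
Speed = |(-0.571, 4.544)| = 4.579 m/s.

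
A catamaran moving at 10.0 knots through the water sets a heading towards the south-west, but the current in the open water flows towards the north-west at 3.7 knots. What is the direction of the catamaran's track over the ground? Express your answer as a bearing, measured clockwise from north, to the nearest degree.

Taking east as x and north as y: velocity relative to the water = (-7.071, -7.071) knots; the water relative to ground = (-2.616, 2.616) knots.
Velocity relative to ground = (-7.071, -7.071) + (-2.616, 2.616) = (-9.687, -4.455) knots.
Bearing = atan2(-9.69, -4.45) = 245.30° clockwise from north.

245°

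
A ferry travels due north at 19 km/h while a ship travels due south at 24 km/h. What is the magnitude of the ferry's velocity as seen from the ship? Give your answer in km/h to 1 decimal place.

Taking east as x and north as y: ferry velocity = (0.000, 19.000) km/h; ship velocity = (0.000, -24.000) km/h.
Velocity of ferry relative to ship = (0.000, 19.000) − (0.000, -24.000) = (0.000, 43.000) km/h.
Magnitude = |(0.000, 43.000)| = 43.000 km/h.

43.0 km/h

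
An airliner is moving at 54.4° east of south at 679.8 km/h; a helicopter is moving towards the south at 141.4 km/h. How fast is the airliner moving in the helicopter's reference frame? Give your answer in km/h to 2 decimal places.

Taking east as x and north as y: airliner velocity = (552.746, -395.727) km/h; helicopter velocity = (0.000, -141.400) km/h.
Velocity of airliner relative to helicopter = (552.746, -395.727) − (0.000, -141.400) = (552.746, -254.327) km/h.
Magnitude = |(552.746, -254.327)| = 608.449 km/h.

608.45 km/h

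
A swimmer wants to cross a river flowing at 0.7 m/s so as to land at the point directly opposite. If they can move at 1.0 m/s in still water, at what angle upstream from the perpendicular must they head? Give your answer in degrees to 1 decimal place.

44.4°

To cancel the current, the upstream component of the swimmer's velocity must equal the flow: 1.0 sin θ = 0.7.
sin θ = 0.7 / 1.0 = 0.7000.
θ = arcsin(0.7000) = 44.427°.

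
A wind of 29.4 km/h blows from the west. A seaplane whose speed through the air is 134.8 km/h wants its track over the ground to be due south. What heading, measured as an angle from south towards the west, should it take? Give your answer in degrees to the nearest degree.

The wind pushes perpendicular to the desired track; the heading must have a component into the wind equal to 29.4 km/h: 134.8 sin θ = 29.4.
sin θ = 0.2181, so θ = 12.598°.

13°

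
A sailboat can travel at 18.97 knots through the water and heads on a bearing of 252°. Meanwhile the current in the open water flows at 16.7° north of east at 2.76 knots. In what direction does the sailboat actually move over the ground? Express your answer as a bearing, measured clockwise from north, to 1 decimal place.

Taking east as x and north as y: velocity relative to the water = (-18.042, -5.862) knots; the water relative to ground = (2.644, 0.793) knots.
Velocity relative to ground = (-18.042, -5.862) + (2.644, 0.793) = (-15.398, -5.069) knots.
Bearing = atan2(-15.40, -5.07) = 251.78° clockwise from north.

251.8°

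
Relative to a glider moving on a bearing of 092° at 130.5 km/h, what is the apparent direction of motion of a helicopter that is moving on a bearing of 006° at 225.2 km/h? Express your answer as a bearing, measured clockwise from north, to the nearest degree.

Taking east as x and north as y: helicopter velocity = (23.540, 223.966) km/h; glider velocity = (130.421, -4.554) km/h.
Velocity of helicopter relative to glider = (23.540, 223.966) − (130.421, -4.554) = (-106.881, 228.521) km/h.
Bearing = atan2(-106.88, 228.52) = 334.93° clockwise from north.

335°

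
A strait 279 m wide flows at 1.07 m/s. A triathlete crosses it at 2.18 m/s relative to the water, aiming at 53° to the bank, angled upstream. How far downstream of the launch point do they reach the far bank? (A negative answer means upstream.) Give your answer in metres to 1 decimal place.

-38.8 m

Perpendicular speed = 1.741 m/s; crossing time = 279 / 1.741 = 160.250 s.
Net downstream speed = -0.242 m/s.
Drift = -0.242 × 160.250 = -38.774 m (upstream).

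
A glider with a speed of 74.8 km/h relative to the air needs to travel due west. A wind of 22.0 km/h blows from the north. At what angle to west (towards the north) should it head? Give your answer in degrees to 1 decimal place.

17.1°

The wind pushes perpendicular to the desired track; the heading must have a component into the wind equal to 22.0 km/h: 74.8 sin θ = 22.0.
sin θ = 0.2941, so θ = 17.105°.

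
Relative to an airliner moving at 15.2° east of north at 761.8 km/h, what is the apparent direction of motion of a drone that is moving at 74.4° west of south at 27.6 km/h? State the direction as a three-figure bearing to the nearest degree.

Taking east as x and north as y: drone velocity = (-26.583, -7.422) km/h; airliner velocity = (199.736, 735.150) km/h.
Velocity of drone relative to airliner = (-26.583, -7.422) − (199.736, 735.150) = (-226.319, -742.572) km/h.
Bearing = atan2(-226.32, -742.57) = 196.95° clockwise from north.

197°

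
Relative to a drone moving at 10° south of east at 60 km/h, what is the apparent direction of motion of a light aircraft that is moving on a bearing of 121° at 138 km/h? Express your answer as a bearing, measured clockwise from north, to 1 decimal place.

Taking east as x and north as y: light aircraft velocity = (118.289, -71.075) km/h; drone velocity = (59.088, -10.419) km/h.
Velocity of light aircraft relative to drone = (118.289, -71.075) − (59.088, -10.419) = (59.201, -60.656) km/h.
Bearing = atan2(59.20, -60.66) = 135.70° clockwise from north.

135.7°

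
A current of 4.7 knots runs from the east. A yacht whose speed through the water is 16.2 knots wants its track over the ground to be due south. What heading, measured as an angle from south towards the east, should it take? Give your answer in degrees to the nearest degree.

The current pushes perpendicular to the desired track; the heading must have a component into the current equal to 4.7 knots: 16.2 sin θ = 4.7.
sin θ = 0.2901, so θ = 16.865°.

17°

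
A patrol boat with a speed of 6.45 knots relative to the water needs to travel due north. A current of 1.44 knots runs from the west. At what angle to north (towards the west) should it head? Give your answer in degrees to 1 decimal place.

The current pushes perpendicular to the desired track; the heading must have a component into the current equal to 1.44 knots: 6.45 sin θ = 1.44.
sin θ = 0.2233, so θ = 12.900°.

12.9°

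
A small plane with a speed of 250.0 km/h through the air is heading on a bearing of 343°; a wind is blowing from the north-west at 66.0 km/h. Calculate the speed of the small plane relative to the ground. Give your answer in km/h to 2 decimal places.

194.21 km/h

Taking east as x and north as y: velocity relative to the air = (-73.093, 239.076) km/h; the air relative to ground = (46.669, -46.669) km/h.
Velocity relative to ground = (-73.093, 239.076) + (46.669, -46.669) = (-26.424, 192.407) km/h.
Speed = |(-26.424, 192.407)| = 194.213 km/h.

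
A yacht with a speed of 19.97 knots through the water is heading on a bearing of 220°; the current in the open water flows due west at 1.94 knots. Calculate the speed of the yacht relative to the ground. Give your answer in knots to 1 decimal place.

21.3 knots

Taking east as x and north as y: velocity relative to the water = (-12.836, -15.298) knots; the water relative to ground = (-1.940, 0.000) knots.
Velocity relative to ground = (-12.836, -15.298) + (-1.940, 0.000) = (-14.776, -15.298) knots.
Speed = |(-14.776, -15.298)| = 21.269 knots.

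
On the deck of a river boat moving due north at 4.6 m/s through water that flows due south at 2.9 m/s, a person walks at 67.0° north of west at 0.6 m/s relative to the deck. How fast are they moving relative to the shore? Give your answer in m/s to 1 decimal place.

2.3 m/s

In east/north components (m/s): person relative to river boat = (-0.234, 0.552); river boat relative to water = (0.000, 4.600); water relative to ground = (0.000, -2.900).
Sum = (-0.234, 2.252) m/s.
Speed = |(-0.234, 2.252)| = 2.264 m/s.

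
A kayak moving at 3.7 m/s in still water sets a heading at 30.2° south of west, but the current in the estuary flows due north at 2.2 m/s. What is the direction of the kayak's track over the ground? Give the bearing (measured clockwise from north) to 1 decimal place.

Taking east as x and north as y: velocity relative to the water = (-3.198, -1.861) m/s; the water relative to ground = (0.000, 2.200) m/s.
Velocity relative to ground = (-3.198, -1.861) + (0.000, 2.200) = (-3.198, 0.339) m/s.
Bearing = atan2(-3.20, 0.34) = 276.05° clockwise from north.

276.0°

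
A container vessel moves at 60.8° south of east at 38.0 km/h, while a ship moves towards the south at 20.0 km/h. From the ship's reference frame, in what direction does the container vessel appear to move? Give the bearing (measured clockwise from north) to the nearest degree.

125°

Taking east as x and north as y: container vessel velocity = (18.539, -33.171) km/h; ship velocity = (0.000, -20.000) km/h.
Velocity of container vessel relative to ship = (18.539, -33.171) − (0.000, -20.000) = (18.539, -13.171) km/h.
Bearing = atan2(18.54, -13.17) = 125.39° clockwise from north.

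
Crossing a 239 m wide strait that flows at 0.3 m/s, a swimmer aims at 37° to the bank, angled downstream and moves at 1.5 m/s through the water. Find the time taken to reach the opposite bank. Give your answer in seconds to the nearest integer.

265 s

The component of the swimmer's velocity perpendicular to the bank is 1.5 × sin 37° = 0.903 m/s.
Only the cross-stream component determines the crossing time; the current contributes nothing perpendicular to the bank.
Time = 239 / 0.903 = 264.755 s.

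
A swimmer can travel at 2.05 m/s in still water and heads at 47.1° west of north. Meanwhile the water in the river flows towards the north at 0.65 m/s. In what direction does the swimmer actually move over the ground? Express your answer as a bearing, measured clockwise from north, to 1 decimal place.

323.7°

Taking east as x and north as y: velocity relative to the water = (-1.502, 1.395) m/s; the water relative to ground = (0.000, 0.650) m/s.
Velocity relative to ground = (-1.502, 1.395) + (0.000, 0.650) = (-1.502, 2.045) m/s.
Bearing = atan2(-1.50, 2.05) = 323.72° clockwise from north.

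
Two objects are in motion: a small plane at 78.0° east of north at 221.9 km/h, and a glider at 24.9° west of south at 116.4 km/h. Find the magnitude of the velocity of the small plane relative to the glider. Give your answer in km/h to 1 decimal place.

306.3 km/h

Taking east as x and north as y: small plane velocity = (217.051, 46.136) km/h; glider velocity = (-49.009, -105.580) km/h.
Velocity of small plane relative to glider = (217.051, 46.136) − (-49.009, -105.580) = (266.060, 151.716) km/h.
Magnitude = |(266.060, 151.716)| = 306.276 km/h.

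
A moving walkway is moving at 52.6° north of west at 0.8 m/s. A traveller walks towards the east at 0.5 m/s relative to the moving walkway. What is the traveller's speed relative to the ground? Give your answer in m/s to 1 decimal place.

Taking east as x and north as y: moving walkway velocity = (-0.486, 0.636) m/s; traveller velocity relative to moving walkway = (0.500, 0.000) m/s.
Velocity relative to ground = (-0.486, 0.636) + (0.500, 0.000) = (0.014, 0.636) m/s.
Speed = |(0.014, 0.636)| = 0.636 m/s.

0.6 m/s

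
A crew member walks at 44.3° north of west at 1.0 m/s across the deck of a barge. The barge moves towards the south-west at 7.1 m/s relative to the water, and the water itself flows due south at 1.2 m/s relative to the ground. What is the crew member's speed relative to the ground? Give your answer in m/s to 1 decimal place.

8.0 m/s

In east/north components (m/s): crew member relative to barge = (-0.716, 0.698); barge relative to water = (-5.020, -5.020); water relative to ground = (0.000, -1.200).
Sum = (-5.736, -5.522) m/s.
Speed = |(-5.736, -5.522)| = 7.962 m/s.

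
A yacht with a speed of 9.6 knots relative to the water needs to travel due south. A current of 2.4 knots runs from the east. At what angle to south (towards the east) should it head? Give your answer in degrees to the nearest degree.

The current pushes perpendicular to the desired track; the heading must have a component into the current equal to 2.4 knots: 9.6 sin θ = 2.4.
sin θ = 0.2500, so θ = 14.478°.

14°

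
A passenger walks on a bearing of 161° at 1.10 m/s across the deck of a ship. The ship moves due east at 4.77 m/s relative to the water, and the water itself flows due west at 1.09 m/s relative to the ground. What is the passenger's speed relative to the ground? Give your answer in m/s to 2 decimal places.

4.17 m/s

In east/north components (m/s): passenger relative to ship = (0.358, -1.040); ship relative to water = (4.770, 0.000); water relative to ground = (-1.090, 0.000).
Sum = (4.038, -1.040) m/s.
Speed = |(4.038, -1.040)| = 4.170 m/s.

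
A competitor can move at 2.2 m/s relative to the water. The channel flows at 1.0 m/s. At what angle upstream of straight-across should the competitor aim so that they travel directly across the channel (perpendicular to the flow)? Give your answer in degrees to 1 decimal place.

To cancel the current, the upstream component of the competitor's velocity must equal the flow: 2.2 sin θ = 1.0.
sin θ = 1.0 / 2.2 = 0.4545.
θ = arcsin(0.4545) = 27.036°.

27.0°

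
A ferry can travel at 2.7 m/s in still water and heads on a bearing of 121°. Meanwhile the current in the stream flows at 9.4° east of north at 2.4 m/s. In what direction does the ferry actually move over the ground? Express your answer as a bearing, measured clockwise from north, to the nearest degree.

070°

Taking east as x and north as y: velocity relative to the water = (2.314, -1.391) m/s; the water relative to ground = (0.392, 2.368) m/s.
Velocity relative to ground = (2.314, -1.391) + (0.392, 2.368) = (2.706, 0.977) m/s.
Bearing = atan2(2.71, 0.98) = 70.15° clockwise from north.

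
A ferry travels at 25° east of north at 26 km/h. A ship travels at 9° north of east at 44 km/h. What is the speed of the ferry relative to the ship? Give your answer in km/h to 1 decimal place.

Taking east as x and north as y: ferry velocity = (10.988, 23.564) km/h; ship velocity = (43.458, 6.883) km/h.
Velocity of ferry relative to ship = (10.988, 23.564) − (43.458, 6.883) = (-32.470, 16.681) km/h.
Magnitude = |(-32.470, 16.681)| = 36.504 km/h.

36.5 km/h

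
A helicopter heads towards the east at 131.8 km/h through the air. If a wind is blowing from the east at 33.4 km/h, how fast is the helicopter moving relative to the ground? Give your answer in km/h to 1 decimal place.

98.4 km/h

Taking east as x and north as y: velocity relative to the air = (131.800, 0.000) km/h; the air relative to ground = (-33.400, 0.000) km/h.
Velocity relative to ground = (131.800, 0.000) + (-33.400, 0.000) = (98.400, 0.000) km/h.
Speed = |(98.400, 0.000)| = 98.400 km/h.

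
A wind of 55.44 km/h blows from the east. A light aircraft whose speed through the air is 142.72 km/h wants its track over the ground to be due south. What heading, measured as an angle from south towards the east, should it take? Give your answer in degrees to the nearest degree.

23°

The wind pushes perpendicular to the desired track; the heading must have a component into the wind equal to 55.44 km/h: 142.72 sin θ = 55.44.
sin θ = 0.3885, so θ = 22.858°.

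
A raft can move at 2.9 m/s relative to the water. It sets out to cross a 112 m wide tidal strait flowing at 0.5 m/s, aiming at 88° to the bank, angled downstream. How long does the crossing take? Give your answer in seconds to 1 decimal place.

The component of the raft's velocity perpendicular to the bank is 2.9 × sin 88° = 2.898 m/s.
The current is parallel to the bank, so it does not affect the crossing time.
Time = 112 / 2.898 = 38.644 s.

38.6 s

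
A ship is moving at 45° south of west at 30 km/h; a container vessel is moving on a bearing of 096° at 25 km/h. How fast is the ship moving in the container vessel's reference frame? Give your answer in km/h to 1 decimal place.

Taking east as x and north as y: ship velocity = (-21.213, -21.213) km/h; container vessel velocity = (24.863, -2.613) km/h.
Velocity of ship relative to container vessel = (-21.213, -21.213) − (24.863, -2.613) = (-46.076, -18.600) km/h.
Magnitude = |(-46.076, -18.600)| = 49.689 km/h.

49.7 km/h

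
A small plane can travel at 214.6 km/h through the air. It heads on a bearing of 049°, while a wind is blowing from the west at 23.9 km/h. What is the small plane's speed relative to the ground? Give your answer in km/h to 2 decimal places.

Taking east as x and north as y: velocity relative to the air = (161.961, 140.790) km/h; the air relative to ground = (23.900, 0.000) km/h.
Velocity relative to ground = (161.961, 140.790) + (23.900, 0.000) = (185.861, 140.790) km/h.
Speed = |(185.861, 140.790)| = 233.165 km/h.

233.17 km/h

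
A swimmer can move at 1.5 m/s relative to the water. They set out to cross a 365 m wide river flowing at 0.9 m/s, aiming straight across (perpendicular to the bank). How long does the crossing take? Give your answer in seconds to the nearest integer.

The component of the swimmer's velocity perpendicular to the bank is 1.5 m/s.
The current is parallel to the bank, so it does not affect the crossing time.
Time = 365 / 1.500 = 243.333 s.

243 s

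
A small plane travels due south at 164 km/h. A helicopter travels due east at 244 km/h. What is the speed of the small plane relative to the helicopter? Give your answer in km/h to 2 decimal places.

Taking east as x and north as y: small plane velocity = (0.000, -164.000) km/h; helicopter velocity = (244.000, 0.000) km/h.
Velocity of small plane relative to helicopter = (0.000, -164.000) − (244.000, 0.000) = (-244.000, -164.000) km/h.
Magnitude = |(-244.000, -164.000)| = 293.993 km/h.

293.99 km/h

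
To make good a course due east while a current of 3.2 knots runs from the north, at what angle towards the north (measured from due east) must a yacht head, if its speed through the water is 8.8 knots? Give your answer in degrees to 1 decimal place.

The current pushes perpendicular to the desired track; the heading must have a component into the current equal to 3.2 knots: 8.8 sin θ = 3.2.
sin θ = 0.3636, so θ = 21.324°.

21.3°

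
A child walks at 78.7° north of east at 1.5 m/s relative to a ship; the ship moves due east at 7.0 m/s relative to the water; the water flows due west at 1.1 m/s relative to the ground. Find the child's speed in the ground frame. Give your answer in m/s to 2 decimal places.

6.37 m/s

In east/north components (m/s): child relative to ship = (0.294, 1.471); ship relative to water = (7.000, 0.000); water relative to ground = (-1.100, 0.000).
Sum = (6.194, 1.471) m/s.
Speed = |(6.194, 1.471)| = 6.366 m/s.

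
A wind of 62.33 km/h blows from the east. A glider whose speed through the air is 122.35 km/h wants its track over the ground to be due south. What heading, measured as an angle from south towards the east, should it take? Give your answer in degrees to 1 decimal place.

The wind pushes perpendicular to the desired track; the heading must have a component into the wind equal to 62.33 km/h: 122.35 sin θ = 62.33.
sin θ = 0.5094, so θ = 30.627°.

30.6°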